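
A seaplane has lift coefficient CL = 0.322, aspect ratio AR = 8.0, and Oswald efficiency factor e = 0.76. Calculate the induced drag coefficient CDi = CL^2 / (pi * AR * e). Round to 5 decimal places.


Step 1: CL^2 = 0.322^2 = 0.103684
Step 2: pi * AR * e = 3.14159 * 8.0 * 0.76 = 19.100883
Step 3: CDi = 0.103684 / 19.100883 = 0.00543

0.00543


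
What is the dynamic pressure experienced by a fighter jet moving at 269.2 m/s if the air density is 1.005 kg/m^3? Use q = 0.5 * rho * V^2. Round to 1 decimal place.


Step 1: V^2 = 269.2^2 = 72468.64
Step 2: q = 0.5 * 1.005 * 72468.64
Step 3: q = 36415.5 Pa

36415.5


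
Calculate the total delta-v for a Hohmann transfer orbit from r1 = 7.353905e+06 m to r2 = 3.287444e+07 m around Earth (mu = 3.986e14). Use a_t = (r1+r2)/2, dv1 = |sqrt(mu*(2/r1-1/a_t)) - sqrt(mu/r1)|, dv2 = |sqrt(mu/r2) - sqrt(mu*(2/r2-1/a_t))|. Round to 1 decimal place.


Step 1: Transfer semi-major axis a_t = (7.353905e+06 + 3.287444e+07) / 2 = 2.011417e+07 m
Step 2: v1 (circular at r1) = sqrt(mu/r1) = 7362.23 m/s
Step 3: v_t1 = sqrt(mu*(2/r1 - 1/a_t)) = 9412.13 m/s
Step 4: dv1 = |9412.13 - 7362.23| = 2049.89 m/s
Step 5: v2 (circular at r2) = 3482.09 m/s, v_t2 = 2105.46 m/s
Step 6: dv2 = |3482.09 - 2105.46| = 1376.62 m/s
Step 7: Total delta-v = 2049.89 + 1376.62 = 3426.5 m/s

3426.5


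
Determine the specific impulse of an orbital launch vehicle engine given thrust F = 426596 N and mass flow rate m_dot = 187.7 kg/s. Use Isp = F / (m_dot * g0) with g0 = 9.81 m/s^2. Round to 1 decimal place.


Step 1: m_dot * g0 = 187.7 * 9.81 = 1841.34
Step 2: Isp = 426596 / 1841.34 = 231.7 s

231.7


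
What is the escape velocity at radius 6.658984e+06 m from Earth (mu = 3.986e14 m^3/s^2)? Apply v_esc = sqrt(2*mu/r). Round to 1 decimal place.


Step 1: 2*mu/r = 2 * 3.986e14 / 6.658984e+06 = 119717962.9805
Step 2: v_esc = sqrt(119717962.9805) = 10941.6 m/s

10941.6


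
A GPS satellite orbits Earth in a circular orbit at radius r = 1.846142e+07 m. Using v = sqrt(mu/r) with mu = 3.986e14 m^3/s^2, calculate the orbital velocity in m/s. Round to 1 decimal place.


Step 1: mu / r = 3.986e14 / 1.846142e+07 = 21590971.8754
Step 2: v = sqrt(21590971.8754) = 4646.6 m/s

4646.6


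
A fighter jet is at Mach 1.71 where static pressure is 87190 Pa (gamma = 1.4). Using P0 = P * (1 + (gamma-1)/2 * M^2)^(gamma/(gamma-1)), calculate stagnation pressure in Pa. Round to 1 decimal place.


Step 1: (gamma-1)/2 * M^2 = 0.2 * 2.9241 = 0.58482
Step 2: 1 + 0.58482 = 1.58482
Step 3: Exponent gamma/(gamma-1) = 3.5
Step 4: P0 = 87190 * 1.58482^3.5 = 436914.5 Pa

436914.5


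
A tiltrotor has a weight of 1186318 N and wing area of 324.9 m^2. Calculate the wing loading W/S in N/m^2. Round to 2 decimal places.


Step 1: Wing loading = W / S = 1186318 / 324.9
Step 2: Wing loading = 3651.33 N/m^2

3651.33


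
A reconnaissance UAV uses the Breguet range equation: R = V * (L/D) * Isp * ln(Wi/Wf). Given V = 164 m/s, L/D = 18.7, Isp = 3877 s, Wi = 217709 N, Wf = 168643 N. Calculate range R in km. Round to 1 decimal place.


Step 1: Coefficient = V * (L/D) * Isp = 164 * 18.7 * 3877 = 11889983.6 m
Step 2: Wi/Wf = 217709 / 168643 = 1.290946
Step 3: ln(1.290946) = 0.255375
Step 4: R = 11889983.6 * 0.255375 = 3036407.6 m = 3036.4 km

3036.4


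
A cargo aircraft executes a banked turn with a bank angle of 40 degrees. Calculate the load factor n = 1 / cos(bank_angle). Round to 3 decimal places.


Step 1: Convert 40 degrees to radians = 0.698132
Step 2: cos(40 deg) = 0.766044
Step 3: n = 1 / 0.766044 = 1.305

1.305


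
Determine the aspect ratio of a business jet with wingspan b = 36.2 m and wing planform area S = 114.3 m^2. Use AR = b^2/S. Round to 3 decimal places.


Step 1: b^2 = 36.2^2 = 1310.44
Step 2: AR = 1310.44 / 114.3 = 11.465

11.465


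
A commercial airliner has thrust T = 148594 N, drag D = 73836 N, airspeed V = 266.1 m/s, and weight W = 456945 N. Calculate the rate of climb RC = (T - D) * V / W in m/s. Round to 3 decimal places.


Step 1: Excess thrust = T - D = 148594 - 73836 = 74758 N
Step 2: Excess power = 74758 * 266.1 = 19893103.8 W
Step 3: RC = 19893103.8 / 456945 = 43.535 m/s

43.535


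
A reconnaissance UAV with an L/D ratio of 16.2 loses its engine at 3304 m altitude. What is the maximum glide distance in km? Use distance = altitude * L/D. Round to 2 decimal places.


Step 1: Glide distance = altitude * L/D = 3304 * 16.2 = 53524.8 m
Step 2: Convert to km: 53524.8 / 1000 = 53.52 km

53.52


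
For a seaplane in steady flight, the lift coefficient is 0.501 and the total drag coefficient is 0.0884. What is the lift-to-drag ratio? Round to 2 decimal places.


Step 1: L/D = CL / CD = 0.501 / 0.0884
Step 2: L/D = 5.67

5.67


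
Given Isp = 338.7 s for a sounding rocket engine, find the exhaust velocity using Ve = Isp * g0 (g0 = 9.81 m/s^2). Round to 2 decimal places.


Step 1: Ve = Isp * g0 = 338.7 * 9.81
Step 2: Ve = 3322.65 m/s

3322.65


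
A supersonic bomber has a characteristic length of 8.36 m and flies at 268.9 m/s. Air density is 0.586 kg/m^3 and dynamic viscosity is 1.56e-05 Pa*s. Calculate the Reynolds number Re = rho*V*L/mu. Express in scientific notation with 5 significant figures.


Step 1: Numerator = rho * V * L = 0.586 * 268.9 * 8.36 = 1317.330344
Step 2: Re = 1317.330344 / 1.56e-05
Step 3: Re = 8.4444e+07

8.4444e+07


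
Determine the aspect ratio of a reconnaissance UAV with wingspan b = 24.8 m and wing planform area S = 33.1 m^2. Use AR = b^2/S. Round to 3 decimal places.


Step 1: b^2 = 24.8^2 = 615.04
Step 2: AR = 615.04 / 33.1 = 18.581

18.581


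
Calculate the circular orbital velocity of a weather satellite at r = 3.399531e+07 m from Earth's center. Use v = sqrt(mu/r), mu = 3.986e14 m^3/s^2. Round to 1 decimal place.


Step 1: mu / r = 3.986e14 / 3.399531e+07 = 11725146.7923
Step 2: v = sqrt(11725146.7923) = 3424.2 m/s

3424.2


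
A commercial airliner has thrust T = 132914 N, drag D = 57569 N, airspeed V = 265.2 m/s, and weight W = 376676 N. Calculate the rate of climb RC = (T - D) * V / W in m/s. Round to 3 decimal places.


Step 1: Excess thrust = T - D = 132914 - 57569 = 75345 N
Step 2: Excess power = 75345 * 265.2 = 19981494.0 W
Step 3: RC = 19981494.0 / 376676 = 53.047 m/s

53.047


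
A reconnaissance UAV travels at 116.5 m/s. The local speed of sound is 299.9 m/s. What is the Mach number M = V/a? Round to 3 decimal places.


Step 1: M = V / a = 116.5 / 299.9
Step 2: M = 0.388

0.388


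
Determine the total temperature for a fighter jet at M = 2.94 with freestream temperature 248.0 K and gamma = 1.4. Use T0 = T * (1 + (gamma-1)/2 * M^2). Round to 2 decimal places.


Step 1: (gamma-1)/2 = 0.2
Step 2: M^2 = 8.6436
Step 3: 1 + 0.2 * 8.6436 = 2.72872
Step 4: T0 = 248.0 * 2.72872 = 676.72 K

676.72


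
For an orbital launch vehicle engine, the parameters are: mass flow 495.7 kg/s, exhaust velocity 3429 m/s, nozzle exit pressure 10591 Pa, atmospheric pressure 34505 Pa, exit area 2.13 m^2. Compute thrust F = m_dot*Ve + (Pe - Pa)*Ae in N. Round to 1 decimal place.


Step 1: Momentum thrust = m_dot * Ve = 495.7 * 3429 = 1699755.3 N
Step 2: Pressure thrust = (Pe - Pa) * Ae = (10591 - 34505) * 2.13 = -50936.82 N
Step 3: Total thrust F = 1699755.3 + -50936.82 = 1648818.5 N

1648818.5


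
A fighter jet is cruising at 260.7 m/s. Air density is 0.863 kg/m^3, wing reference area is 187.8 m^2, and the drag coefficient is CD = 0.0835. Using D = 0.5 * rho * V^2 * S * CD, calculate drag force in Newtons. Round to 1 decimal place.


Step 1: Dynamic pressure q = 0.5 * 0.863 * 260.7^2 = 29326.6774 Pa
Step 2: Drag D = q * S * CD = 29326.6774 * 187.8 * 0.0835
Step 3: D = 459880.4 N

459880.4


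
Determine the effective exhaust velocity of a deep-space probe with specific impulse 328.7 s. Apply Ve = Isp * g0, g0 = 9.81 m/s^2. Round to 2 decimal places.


Step 1: Ve = Isp * g0 = 328.7 * 9.81
Step 2: Ve = 3224.55 m/s

3224.55


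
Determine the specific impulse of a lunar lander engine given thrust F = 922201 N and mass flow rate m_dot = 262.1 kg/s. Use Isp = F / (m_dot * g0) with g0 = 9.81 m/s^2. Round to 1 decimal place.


Step 1: m_dot * g0 = 262.1 * 9.81 = 2571.2
Step 2: Isp = 922201 / 2571.2 = 358.7 s

358.7


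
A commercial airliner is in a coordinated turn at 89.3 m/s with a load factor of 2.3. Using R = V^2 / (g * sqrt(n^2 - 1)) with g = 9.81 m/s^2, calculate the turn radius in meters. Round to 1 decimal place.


Step 1: V^2 = 89.3^2 = 7974.49
Step 2: n^2 - 1 = 2.3^2 - 1 = 4.29
Step 3: sqrt(4.29) = 2.071232
Step 4: R = 7974.49 / (9.81 * 2.071232) = 392.5 m

392.5


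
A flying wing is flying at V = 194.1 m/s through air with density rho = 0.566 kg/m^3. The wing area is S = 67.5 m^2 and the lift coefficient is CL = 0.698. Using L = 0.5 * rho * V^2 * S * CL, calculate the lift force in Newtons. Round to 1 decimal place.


Step 1: Calculate dynamic pressure q = 0.5 * 0.566 * 194.1^2 = 0.5 * 0.566 * 37674.81 = 10661.9712 Pa
Step 2: Multiply by wing area and lift coefficient: L = 10661.9712 * 67.5 * 0.698
Step 3: L = 719683.058 * 0.698 = 502338.8 N

502338.8


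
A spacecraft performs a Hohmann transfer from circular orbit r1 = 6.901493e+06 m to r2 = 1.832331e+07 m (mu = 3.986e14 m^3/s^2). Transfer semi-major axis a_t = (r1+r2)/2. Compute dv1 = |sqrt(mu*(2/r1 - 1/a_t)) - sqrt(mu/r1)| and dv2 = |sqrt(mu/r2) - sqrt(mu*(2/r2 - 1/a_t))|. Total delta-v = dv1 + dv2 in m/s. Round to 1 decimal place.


Step 1: Transfer semi-major axis a_t = (6.901493e+06 + 1.832331e+07) / 2 = 1.261240e+07 m
Step 2: v1 (circular at r1) = sqrt(mu/r1) = 7599.71 m/s
Step 3: v_t1 = sqrt(mu*(2/r1 - 1/a_t)) = 9160.1 m/s
Step 4: dv1 = |9160.1 - 7599.71| = 1560.39 m/s
Step 5: v2 (circular at r2) = 4664.09 m/s, v_t2 = 3450.16 m/s
Step 6: dv2 = |4664.09 - 3450.16| = 1213.93 m/s
Step 7: Total delta-v = 1560.39 + 1213.93 = 2774.3 m/s

2774.3


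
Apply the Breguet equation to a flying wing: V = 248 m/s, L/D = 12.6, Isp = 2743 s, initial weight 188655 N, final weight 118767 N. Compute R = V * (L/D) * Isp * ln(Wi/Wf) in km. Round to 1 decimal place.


Step 1: Coefficient = V * (L/D) * Isp = 248 * 12.6 * 2743 = 8571326.4 m
Step 2: Wi/Wf = 188655 / 118767 = 1.588446
Step 3: ln(1.588446) = 0.462756
Step 4: R = 8571326.4 * 0.462756 = 3966435.8 m = 3966.4 km

3966.4


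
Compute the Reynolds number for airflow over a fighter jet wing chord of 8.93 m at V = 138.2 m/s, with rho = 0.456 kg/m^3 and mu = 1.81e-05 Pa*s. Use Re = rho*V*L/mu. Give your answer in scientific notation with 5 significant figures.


Step 1: Numerator = rho * V * L = 0.456 * 138.2 * 8.93 = 562.761456
Step 2: Re = 562.761456 / 1.81e-05
Step 3: Re = 3.1092e+07

3.1092e+07


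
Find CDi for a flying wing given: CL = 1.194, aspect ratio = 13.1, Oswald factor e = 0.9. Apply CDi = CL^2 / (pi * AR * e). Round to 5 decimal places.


Step 1: CL^2 = 1.194^2 = 1.425636
Step 2: pi * AR * e = 3.14159 * 13.1 * 0.9 = 37.039377
Step 3: CDi = 1.425636 / 37.039377 = 0.03849

0.03849


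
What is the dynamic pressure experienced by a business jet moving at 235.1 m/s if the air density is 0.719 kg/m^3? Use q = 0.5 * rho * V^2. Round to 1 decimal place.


Step 1: V^2 = 235.1^2 = 55272.01
Step 2: q = 0.5 * 0.719 * 55272.01
Step 3: q = 19870.3 Pa

19870.3


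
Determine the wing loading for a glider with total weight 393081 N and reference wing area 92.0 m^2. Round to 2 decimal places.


Step 1: Wing loading = W / S = 393081 / 92.0
Step 2: Wing loading = 4272.62 N/m^2

4272.62


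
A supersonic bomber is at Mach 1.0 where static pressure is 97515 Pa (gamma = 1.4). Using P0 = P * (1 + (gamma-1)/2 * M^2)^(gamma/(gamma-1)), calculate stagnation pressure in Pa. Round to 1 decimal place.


Step 1: (gamma-1)/2 * M^2 = 0.2 * 1.0 = 0.2
Step 2: 1 + 0.2 = 1.2
Step 3: Exponent gamma/(gamma-1) = 3.5
Step 4: P0 = 97515 * 1.2^3.5 = 184589.0 Pa

184589.0


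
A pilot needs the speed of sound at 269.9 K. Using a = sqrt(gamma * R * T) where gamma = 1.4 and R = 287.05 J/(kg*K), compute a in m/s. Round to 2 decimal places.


Step 1: gamma * R * T = 1.4 * 287.05 * 269.9 = 108464.713
Step 2: a = sqrt(108464.713) = 329.34 m/s

329.34


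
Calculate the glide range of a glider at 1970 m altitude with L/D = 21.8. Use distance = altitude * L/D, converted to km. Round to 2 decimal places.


Step 1: Glide distance = altitude * L/D = 1970 * 21.8 = 42946.0 m
Step 2: Convert to km: 42946.0 / 1000 = 42.95 km

42.95


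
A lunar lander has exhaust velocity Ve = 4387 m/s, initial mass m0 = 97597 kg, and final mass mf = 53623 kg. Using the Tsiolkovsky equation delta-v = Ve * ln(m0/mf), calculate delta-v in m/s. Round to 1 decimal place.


Step 1: Mass ratio m0/mf = 97597 / 53623 = 1.820059
Step 2: ln(1.820059) = 0.598869
Step 3: delta-v = 4387 * 0.598869 = 2627.2 m/s

2627.2


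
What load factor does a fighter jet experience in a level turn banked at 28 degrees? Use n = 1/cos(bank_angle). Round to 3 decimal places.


Step 1: Convert 28 degrees to radians = 0.488692
Step 2: cos(28 deg) = 0.882948
Step 3: n = 1 / 0.882948 = 1.133

1.133


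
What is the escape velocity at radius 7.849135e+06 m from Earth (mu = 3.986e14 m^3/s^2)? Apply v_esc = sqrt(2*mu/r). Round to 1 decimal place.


Step 1: 2*mu/r = 2 * 3.986e14 / 7.849135e+06 = 101565331.7213
Step 2: v_esc = sqrt(101565331.7213) = 10078.0 m/s

10078.0


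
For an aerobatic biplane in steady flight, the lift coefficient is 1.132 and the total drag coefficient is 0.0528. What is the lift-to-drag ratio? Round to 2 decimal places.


Step 1: L/D = CL / CD = 1.132 / 0.0528
Step 2: L/D = 21.44

21.44


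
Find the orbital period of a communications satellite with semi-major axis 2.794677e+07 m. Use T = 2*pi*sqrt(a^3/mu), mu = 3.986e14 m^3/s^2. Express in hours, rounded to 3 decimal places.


Step 1: a^3 / mu = 2.182704e+22 / 3.986e14 = 5.475926e+07
Step 2: sqrt(5.475926e+07) = 7399.95 s
Step 3: T = 2*pi * 7399.95 = 46495.26 s
Step 4: T in hours = 46495.26 / 3600 = 12.915 hours

12.915


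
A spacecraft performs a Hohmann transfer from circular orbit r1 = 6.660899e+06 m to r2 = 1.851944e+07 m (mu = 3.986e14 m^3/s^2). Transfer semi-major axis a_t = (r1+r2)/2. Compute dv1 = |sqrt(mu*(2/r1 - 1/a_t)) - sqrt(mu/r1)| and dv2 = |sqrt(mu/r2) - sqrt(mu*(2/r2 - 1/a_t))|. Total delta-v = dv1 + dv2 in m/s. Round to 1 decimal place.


Step 1: Transfer semi-major axis a_t = (6.660899e+06 + 1.851944e+07) / 2 = 1.259017e+07 m
Step 2: v1 (circular at r1) = sqrt(mu/r1) = 7735.75 m/s
Step 3: v_t1 = sqrt(mu*(2/r1 - 1/a_t)) = 9382.11 m/s
Step 4: dv1 = |9382.11 - 7735.75| = 1646.36 m/s
Step 5: v2 (circular at r2) = 4639.32 m/s, v_t2 = 3374.47 m/s
Step 6: dv2 = |4639.32 - 3374.47| = 1264.86 m/s
Step 7: Total delta-v = 1646.36 + 1264.86 = 2911.2 m/s

2911.2


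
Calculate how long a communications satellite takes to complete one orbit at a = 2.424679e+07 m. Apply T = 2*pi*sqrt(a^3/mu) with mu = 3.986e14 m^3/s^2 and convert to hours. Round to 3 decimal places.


Step 1: a^3 / mu = 1.425485e+22 / 3.986e14 = 3.576230e+07
Step 2: sqrt(3.576230e+07) = 5980.159 s
Step 3: T = 2*pi * 5980.159 = 37574.45 s
Step 4: T in hours = 37574.45 / 3600 = 10.437 hours

10.437


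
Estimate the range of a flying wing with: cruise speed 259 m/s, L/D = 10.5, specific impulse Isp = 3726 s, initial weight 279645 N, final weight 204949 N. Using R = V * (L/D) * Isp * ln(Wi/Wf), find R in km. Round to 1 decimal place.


Step 1: Coefficient = V * (L/D) * Isp = 259 * 10.5 * 3726 = 10132857.0 m
Step 2: Wi/Wf = 279645 / 204949 = 1.364461
Step 3: ln(1.364461) = 0.31076
Step 4: R = 10132857.0 * 0.31076 = 3148884.4 m = 3148.9 km

3148.9


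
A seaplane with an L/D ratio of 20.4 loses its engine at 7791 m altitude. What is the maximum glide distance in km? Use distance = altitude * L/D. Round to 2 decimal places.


Step 1: Glide distance = altitude * L/D = 7791 * 20.4 = 158936.4 m
Step 2: Convert to km: 158936.4 / 1000 = 158.94 km

158.94


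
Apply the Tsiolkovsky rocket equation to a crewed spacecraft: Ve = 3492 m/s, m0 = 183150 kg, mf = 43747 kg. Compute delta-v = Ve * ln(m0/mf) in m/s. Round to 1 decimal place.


Step 1: Mass ratio m0/mf = 183150 / 43747 = 4.186573
Step 2: ln(4.186573) = 1.431882
Step 3: delta-v = 3492 * 1.431882 = 5000.1 m/s

5000.1


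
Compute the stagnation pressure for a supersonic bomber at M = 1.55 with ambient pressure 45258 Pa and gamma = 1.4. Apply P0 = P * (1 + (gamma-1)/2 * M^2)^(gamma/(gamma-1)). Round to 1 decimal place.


Step 1: (gamma-1)/2 * M^2 = 0.2 * 2.4025 = 0.4805
Step 2: 1 + 0.4805 = 1.4805
Step 3: Exponent gamma/(gamma-1) = 3.5
Step 4: P0 = 45258 * 1.4805^3.5 = 178700.1 Pa

178700.1


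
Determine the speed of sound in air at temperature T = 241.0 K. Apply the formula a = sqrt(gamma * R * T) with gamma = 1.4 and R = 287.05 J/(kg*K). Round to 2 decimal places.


Step 1: gamma * R * T = 1.4 * 287.05 * 241.0 = 96850.67
Step 2: a = sqrt(96850.67) = 311.21 m/s

311.21


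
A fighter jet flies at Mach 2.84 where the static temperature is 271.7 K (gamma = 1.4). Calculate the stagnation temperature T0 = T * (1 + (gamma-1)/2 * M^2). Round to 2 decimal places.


Step 1: (gamma-1)/2 = 0.2
Step 2: M^2 = 8.0656
Step 3: 1 + 0.2 * 8.0656 = 2.61312
Step 4: T0 = 271.7 * 2.61312 = 709.98 K

709.98


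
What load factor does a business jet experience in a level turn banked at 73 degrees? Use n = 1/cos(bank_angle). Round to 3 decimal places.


Step 1: Convert 73 degrees to radians = 1.27409
Step 2: cos(73 deg) = 0.292372
Step 3: n = 1 / 0.292372 = 3.420

3.420


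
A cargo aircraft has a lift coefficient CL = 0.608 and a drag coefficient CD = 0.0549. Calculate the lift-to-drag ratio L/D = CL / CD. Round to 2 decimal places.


Step 1: L/D = CL / CD = 0.608 / 0.0549
Step 2: L/D = 11.07

11.07


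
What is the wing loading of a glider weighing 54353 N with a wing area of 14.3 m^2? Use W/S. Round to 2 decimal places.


Step 1: Wing loading = W / S = 54353 / 14.3
Step 2: Wing loading = 3800.91 N/m^2

3800.91


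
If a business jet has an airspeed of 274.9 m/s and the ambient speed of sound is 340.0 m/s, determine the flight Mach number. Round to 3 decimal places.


Step 1: M = V / a = 274.9 / 340.0
Step 2: M = 0.809

0.809


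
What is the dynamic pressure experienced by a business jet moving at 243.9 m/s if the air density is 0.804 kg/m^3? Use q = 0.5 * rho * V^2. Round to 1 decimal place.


Step 1: V^2 = 243.9^2 = 59487.21
Step 2: q = 0.5 * 0.804 * 59487.21
Step 3: q = 23913.9 Pa

23913.9


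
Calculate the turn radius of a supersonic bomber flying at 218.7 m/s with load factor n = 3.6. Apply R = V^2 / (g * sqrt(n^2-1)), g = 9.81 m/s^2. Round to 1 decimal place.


Step 1: V^2 = 218.7^2 = 47829.69
Step 2: n^2 - 1 = 3.6^2 - 1 = 11.96
Step 3: sqrt(11.96) = 3.458323
Step 4: R = 47829.69 / (9.81 * 3.458323) = 1409.8 m

1409.8


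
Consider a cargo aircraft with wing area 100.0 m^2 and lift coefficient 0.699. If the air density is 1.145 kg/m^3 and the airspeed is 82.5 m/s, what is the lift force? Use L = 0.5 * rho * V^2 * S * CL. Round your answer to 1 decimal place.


Step 1: Calculate dynamic pressure q = 0.5 * 1.145 * 82.5^2 = 0.5 * 1.145 * 6806.25 = 3896.5781 Pa
Step 2: Multiply by wing area and lift coefficient: L = 3896.5781 * 100.0 * 0.699
Step 3: L = 389657.8125 * 0.699 = 272370.8 N

272370.8


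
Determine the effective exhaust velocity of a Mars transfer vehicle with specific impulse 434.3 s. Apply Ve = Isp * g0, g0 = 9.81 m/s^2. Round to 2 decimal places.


Step 1: Ve = Isp * g0 = 434.3 * 9.81
Step 2: Ve = 4260.48 m/s

4260.48


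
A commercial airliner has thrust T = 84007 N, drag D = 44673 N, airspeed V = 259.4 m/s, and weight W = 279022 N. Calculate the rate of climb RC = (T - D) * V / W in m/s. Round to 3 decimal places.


Step 1: Excess thrust = T - D = 84007 - 44673 = 39334 N
Step 2: Excess power = 39334 * 259.4 = 10203239.6 W
Step 3: RC = 10203239.6 / 279022 = 36.568 m/s

36.568


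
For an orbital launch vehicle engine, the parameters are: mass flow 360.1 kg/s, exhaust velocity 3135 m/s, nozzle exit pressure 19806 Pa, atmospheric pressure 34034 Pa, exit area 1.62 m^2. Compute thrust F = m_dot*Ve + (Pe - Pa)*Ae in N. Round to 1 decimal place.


Step 1: Momentum thrust = m_dot * Ve = 360.1 * 3135 = 1128913.5 N
Step 2: Pressure thrust = (Pe - Pa) * Ae = (19806 - 34034) * 1.62 = -23049.36 N
Step 3: Total thrust F = 1128913.5 + -23049.36 = 1105864.1 N

1105864.1


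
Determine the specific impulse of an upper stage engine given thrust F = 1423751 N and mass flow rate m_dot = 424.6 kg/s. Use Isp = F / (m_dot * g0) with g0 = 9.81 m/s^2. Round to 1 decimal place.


Step 1: m_dot * g0 = 424.6 * 9.81 = 4165.33
Step 2: Isp = 1423751 / 4165.33 = 341.8 s

341.8


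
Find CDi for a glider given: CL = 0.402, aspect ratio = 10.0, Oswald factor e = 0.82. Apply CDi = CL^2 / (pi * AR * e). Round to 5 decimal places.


Step 1: CL^2 = 0.402^2 = 0.161604
Step 2: pi * AR * e = 3.14159 * 10.0 * 0.82 = 25.76106
Step 3: CDi = 0.161604 / 25.76106 = 0.00627

0.00627


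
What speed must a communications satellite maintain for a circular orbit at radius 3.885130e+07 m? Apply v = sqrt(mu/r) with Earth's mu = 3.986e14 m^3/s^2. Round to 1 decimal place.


Step 1: mu / r = 3.986e14 / 3.885130e+07 = 10259630.9519
Step 2: v = sqrt(10259630.9519) = 3203.1 m/s

3203.1


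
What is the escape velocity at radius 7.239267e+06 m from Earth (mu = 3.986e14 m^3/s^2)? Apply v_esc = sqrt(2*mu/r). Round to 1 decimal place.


Step 1: 2*mu/r = 2 * 3.986e14 / 7.239267e+06 = 110121646.2937
Step 2: v_esc = sqrt(110121646.2937) = 10493.9 m/s

10493.9


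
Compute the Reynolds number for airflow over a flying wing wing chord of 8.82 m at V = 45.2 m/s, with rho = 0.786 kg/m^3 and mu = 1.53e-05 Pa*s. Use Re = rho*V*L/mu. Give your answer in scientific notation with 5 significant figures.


Step 1: Numerator = rho * V * L = 0.786 * 45.2 * 8.82 = 313.349904
Step 2: Re = 313.349904 / 1.53e-05
Step 3: Re = 2.0480e+07

2.0480e+07


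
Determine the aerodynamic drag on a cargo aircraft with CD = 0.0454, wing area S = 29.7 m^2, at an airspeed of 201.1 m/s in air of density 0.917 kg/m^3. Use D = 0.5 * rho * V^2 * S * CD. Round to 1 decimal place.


Step 1: Dynamic pressure q = 0.5 * 0.917 * 201.1^2 = 18542.2948 Pa
Step 2: Drag D = q * S * CD = 18542.2948 * 29.7 * 0.0454
Step 3: D = 25002.1 N

25002.1


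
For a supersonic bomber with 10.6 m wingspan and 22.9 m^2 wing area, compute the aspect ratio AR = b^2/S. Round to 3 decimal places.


Step 1: b^2 = 10.6^2 = 112.36
Step 2: AR = 112.36 / 22.9 = 4.907

4.907


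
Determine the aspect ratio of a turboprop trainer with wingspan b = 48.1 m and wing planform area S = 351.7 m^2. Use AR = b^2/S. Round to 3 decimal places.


Step 1: b^2 = 48.1^2 = 2313.61
Step 2: AR = 2313.61 / 351.7 = 6.578

6.578


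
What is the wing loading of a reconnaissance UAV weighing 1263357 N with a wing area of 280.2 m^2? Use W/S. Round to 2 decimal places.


Step 1: Wing loading = W / S = 1263357 / 280.2
Step 2: Wing loading = 4508.77 N/m^2

4508.77


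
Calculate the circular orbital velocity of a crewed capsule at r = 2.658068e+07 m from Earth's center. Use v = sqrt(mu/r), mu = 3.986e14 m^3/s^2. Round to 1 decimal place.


Step 1: mu / r = 3.986e14 / 2.658068e+07 = 14995854.1316
Step 2: v = sqrt(14995854.1316) = 3872.4 m/s

3872.4


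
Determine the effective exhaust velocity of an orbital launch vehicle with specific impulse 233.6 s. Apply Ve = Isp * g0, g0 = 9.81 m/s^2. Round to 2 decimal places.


Step 1: Ve = Isp * g0 = 233.6 * 9.81
Step 2: Ve = 2291.62 m/s

2291.62


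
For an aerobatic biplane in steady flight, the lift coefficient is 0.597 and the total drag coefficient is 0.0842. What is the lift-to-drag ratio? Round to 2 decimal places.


Step 1: L/D = CL / CD = 0.597 / 0.0842
Step 2: L/D = 7.09

7.09


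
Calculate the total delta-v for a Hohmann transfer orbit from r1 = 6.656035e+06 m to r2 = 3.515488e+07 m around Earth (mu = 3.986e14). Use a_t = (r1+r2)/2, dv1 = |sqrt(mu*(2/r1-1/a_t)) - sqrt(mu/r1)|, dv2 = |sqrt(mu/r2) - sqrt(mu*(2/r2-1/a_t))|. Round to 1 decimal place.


Step 1: Transfer semi-major axis a_t = (6.656035e+06 + 3.515488e+07) / 2 = 2.090546e+07 m
Step 2: v1 (circular at r1) = sqrt(mu/r1) = 7738.57 m/s
Step 3: v_t1 = sqrt(mu*(2/r1 - 1/a_t)) = 10035.15 m/s
Step 4: dv1 = |10035.15 - 7738.57| = 2296.58 m/s
Step 5: v2 (circular at r2) = 3367.25 m/s, v_t2 = 1900.0 m/s
Step 6: dv2 = |3367.25 - 1900.0| = 1467.25 m/s
Step 7: Total delta-v = 2296.58 + 1467.25 = 3763.8 m/s

3763.8


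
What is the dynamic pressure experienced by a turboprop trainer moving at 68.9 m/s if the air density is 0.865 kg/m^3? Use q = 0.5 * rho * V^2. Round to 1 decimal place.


Step 1: V^2 = 68.9^2 = 4747.21
Step 2: q = 0.5 * 0.865 * 4747.21
Step 3: q = 2053.2 Pa

2053.2


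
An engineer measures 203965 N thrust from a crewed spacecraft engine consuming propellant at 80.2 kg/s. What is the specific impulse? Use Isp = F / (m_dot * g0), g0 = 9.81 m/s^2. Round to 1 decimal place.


Step 1: m_dot * g0 = 80.2 * 9.81 = 786.76
Step 2: Isp = 203965 / 786.76 = 259.2 s

259.2


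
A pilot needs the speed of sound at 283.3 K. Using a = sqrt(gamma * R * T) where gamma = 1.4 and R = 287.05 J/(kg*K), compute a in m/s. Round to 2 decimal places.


Step 1: gamma * R * T = 1.4 * 287.05 * 283.3 = 113849.771
Step 2: a = sqrt(113849.771) = 337.42 m/s

337.42


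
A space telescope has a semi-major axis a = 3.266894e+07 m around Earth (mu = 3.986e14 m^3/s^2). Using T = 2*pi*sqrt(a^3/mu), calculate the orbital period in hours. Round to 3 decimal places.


Step 1: a^3 / mu = 3.486624e+22 / 3.986e14 = 8.747175e+07
Step 2: sqrt(8.747175e+07) = 9352.6335 s
Step 3: T = 2*pi * 9352.6335 = 58764.33 s
Step 4: T in hours = 58764.33 / 3600 = 16.323 hours

16.323


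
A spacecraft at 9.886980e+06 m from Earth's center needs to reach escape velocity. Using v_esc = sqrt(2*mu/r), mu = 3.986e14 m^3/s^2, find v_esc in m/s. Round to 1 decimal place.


Step 1: 2*mu/r = 2 * 3.986e14 / 9.886980e+06 = 80631294.8949
Step 2: v_esc = sqrt(80631294.8949) = 8979.5 m/s

8979.5


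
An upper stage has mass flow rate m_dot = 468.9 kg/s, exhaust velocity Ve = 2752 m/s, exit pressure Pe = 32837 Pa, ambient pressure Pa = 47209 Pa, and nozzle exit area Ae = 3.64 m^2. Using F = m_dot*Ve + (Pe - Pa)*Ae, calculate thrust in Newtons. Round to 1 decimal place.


Step 1: Momentum thrust = m_dot * Ve = 468.9 * 2752 = 1290412.8 N
Step 2: Pressure thrust = (Pe - Pa) * Ae = (32837 - 47209) * 3.64 = -52314.08 N
Step 3: Total thrust F = 1290412.8 + -52314.08 = 1238098.7 N

1238098.7


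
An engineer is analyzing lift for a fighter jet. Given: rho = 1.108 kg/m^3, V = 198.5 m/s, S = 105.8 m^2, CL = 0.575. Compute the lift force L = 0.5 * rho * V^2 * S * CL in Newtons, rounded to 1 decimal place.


Step 1: Calculate dynamic pressure q = 0.5 * 1.108 * 198.5^2 = 0.5 * 1.108 * 39402.25 = 21828.8465 Pa
Step 2: Multiply by wing area and lift coefficient: L = 21828.8465 * 105.8 * 0.575
Step 3: L = 2309491.9597 * 0.575 = 1327957.9 N

1327957.9


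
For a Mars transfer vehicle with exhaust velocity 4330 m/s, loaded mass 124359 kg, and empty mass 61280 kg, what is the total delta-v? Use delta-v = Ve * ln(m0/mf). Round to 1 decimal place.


Step 1: Mass ratio m0/mf = 124359 / 61280 = 2.029357
Step 2: ln(2.029357) = 0.707719
Step 3: delta-v = 4330 * 0.707719 = 3064.4 m/s

3064.4


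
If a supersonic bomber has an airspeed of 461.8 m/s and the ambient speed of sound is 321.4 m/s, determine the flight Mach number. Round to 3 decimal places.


Step 1: M = V / a = 461.8 / 321.4
Step 2: M = 1.437

1.437


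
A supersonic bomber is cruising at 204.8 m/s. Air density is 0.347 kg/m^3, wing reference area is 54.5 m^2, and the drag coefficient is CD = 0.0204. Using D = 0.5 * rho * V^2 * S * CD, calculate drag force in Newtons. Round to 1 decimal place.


Step 1: Dynamic pressure q = 0.5 * 0.347 * 204.8^2 = 7277.1174 Pa
Step 2: Drag D = q * S * CD = 7277.1174 * 54.5 * 0.0204
Step 3: D = 8090.7 N

8090.7


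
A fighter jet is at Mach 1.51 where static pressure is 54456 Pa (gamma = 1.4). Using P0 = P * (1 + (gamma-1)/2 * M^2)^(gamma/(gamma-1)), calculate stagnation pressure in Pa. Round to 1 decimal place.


Step 1: (gamma-1)/2 * M^2 = 0.2 * 2.2801 = 0.45602
Step 2: 1 + 0.45602 = 1.45602
Step 3: Exponent gamma/(gamma-1) = 3.5
Step 4: P0 = 54456 * 1.45602^3.5 = 202829.6 Pa

202829.6


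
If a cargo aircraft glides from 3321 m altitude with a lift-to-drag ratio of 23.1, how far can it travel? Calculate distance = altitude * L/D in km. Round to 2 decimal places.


Step 1: Glide distance = altitude * L/D = 3321 * 23.1 = 76715.1 m
Step 2: Convert to km: 76715.1 / 1000 = 76.72 km

76.72


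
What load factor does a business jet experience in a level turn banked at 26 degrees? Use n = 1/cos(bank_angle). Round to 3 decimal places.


Step 1: Convert 26 degrees to radians = 0.453786
Step 2: cos(26 deg) = 0.898794
Step 3: n = 1 / 0.898794 = 1.113

1.113


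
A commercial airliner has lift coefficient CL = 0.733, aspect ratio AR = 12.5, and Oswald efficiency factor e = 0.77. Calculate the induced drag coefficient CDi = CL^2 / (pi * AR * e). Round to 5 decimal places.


Step 1: CL^2 = 0.733^2 = 0.537289
Step 2: pi * AR * e = 3.14159 * 12.5 * 0.77 = 30.237829
Step 3: CDi = 0.537289 / 30.237829 = 0.01777

0.01777


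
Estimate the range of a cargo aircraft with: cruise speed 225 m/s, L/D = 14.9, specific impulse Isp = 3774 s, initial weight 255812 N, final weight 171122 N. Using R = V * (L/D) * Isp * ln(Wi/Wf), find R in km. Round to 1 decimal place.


Step 1: Coefficient = V * (L/D) * Isp = 225 * 14.9 * 3774 = 12652335.0 m
Step 2: Wi/Wf = 255812 / 171122 = 1.49491
Step 3: ln(1.49491) = 0.402066
Step 4: R = 12652335.0 * 0.402066 = 5087074.3 m = 5087.1 km

5087.1


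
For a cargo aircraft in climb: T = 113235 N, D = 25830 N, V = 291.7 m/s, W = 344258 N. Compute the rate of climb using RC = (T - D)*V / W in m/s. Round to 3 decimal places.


Step 1: Excess thrust = T - D = 113235 - 25830 = 87405 N
Step 2: Excess power = 87405 * 291.7 = 25496038.5 W
Step 3: RC = 25496038.5 / 344258 = 74.061 m/s

74.061


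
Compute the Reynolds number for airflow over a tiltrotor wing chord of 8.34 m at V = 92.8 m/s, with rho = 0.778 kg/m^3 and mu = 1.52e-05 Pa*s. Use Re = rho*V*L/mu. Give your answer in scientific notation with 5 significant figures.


Step 1: Numerator = rho * V * L = 0.778 * 92.8 * 8.34 = 602.134656
Step 2: Re = 602.134656 / 1.52e-05
Step 3: Re = 3.9614e+07

3.9614e+07


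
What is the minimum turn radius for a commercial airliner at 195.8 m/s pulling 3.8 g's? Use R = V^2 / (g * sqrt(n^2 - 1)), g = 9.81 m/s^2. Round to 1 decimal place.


Step 1: V^2 = 195.8^2 = 38337.64
Step 2: n^2 - 1 = 3.8^2 - 1 = 13.44
Step 3: sqrt(13.44) = 3.666061
Step 4: R = 38337.64 / (9.81 * 3.666061) = 1066.0 m

1066.0


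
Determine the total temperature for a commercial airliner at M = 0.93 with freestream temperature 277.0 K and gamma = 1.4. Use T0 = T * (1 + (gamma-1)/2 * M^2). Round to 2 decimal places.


Step 1: (gamma-1)/2 = 0.2
Step 2: M^2 = 0.8649
Step 3: 1 + 0.2 * 0.8649 = 1.17298
Step 4: T0 = 277.0 * 1.17298 = 324.92 K

324.92


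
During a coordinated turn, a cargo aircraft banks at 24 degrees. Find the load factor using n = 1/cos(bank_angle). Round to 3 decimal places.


Step 1: Convert 24 degrees to radians = 0.418879
Step 2: cos(24 deg) = 0.913545
Step 3: n = 1 / 0.913545 = 1.095

1.095


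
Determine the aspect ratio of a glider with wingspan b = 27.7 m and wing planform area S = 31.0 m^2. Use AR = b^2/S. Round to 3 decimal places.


Step 1: b^2 = 27.7^2 = 767.29
Step 2: AR = 767.29 / 31.0 = 24.751

24.751


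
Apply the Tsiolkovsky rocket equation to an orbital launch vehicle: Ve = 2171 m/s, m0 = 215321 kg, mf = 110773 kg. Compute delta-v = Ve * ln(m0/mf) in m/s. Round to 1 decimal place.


Step 1: Mass ratio m0/mf = 215321 / 110773 = 1.943804
Step 2: ln(1.943804) = 0.664647
Step 3: delta-v = 2171 * 0.664647 = 1442.9 m/s

1442.9


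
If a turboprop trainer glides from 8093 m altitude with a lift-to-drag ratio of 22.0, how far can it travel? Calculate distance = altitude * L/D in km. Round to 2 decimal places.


Step 1: Glide distance = altitude * L/D = 8093 * 22.0 = 178046.0 m
Step 2: Convert to km: 178046.0 / 1000 = 178.05 km

178.05


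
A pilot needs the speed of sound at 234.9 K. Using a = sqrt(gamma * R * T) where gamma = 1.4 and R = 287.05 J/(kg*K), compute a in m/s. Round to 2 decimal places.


Step 1: gamma * R * T = 1.4 * 287.05 * 234.9 = 94399.263
Step 2: a = sqrt(94399.263) = 307.24 m/s

307.24


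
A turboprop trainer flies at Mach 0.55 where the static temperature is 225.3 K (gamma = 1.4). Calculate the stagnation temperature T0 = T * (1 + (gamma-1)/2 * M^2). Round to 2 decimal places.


Step 1: (gamma-1)/2 = 0.2
Step 2: M^2 = 0.3025
Step 3: 1 + 0.2 * 0.3025 = 1.0605
Step 4: T0 = 225.3 * 1.0605 = 238.93 K

238.93


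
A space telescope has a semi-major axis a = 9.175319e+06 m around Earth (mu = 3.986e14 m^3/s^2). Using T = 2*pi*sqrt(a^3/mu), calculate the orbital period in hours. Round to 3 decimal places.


Step 1: a^3 / mu = 7.724378e+20 / 3.986e14 = 1.937877e+06
Step 2: sqrt(1.937877e+06) = 1392.0765 s
Step 3: T = 2*pi * 1392.0765 = 8746.67 s
Step 4: T in hours = 8746.67 / 3600 = 2.430 hours

2.430


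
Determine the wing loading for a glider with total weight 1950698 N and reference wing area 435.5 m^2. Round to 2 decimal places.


Step 1: Wing loading = W / S = 1950698 / 435.5
Step 2: Wing loading = 4479.21 N/m^2

4479.21


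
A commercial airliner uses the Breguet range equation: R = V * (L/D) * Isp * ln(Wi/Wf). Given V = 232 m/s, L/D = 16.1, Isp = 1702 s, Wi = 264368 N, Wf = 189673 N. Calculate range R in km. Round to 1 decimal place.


Step 1: Coefficient = V * (L/D) * Isp = 232 * 16.1 * 1702 = 6357310.4 m
Step 2: Wi/Wf = 264368 / 189673 = 1.393809
Step 3: ln(1.393809) = 0.332041
Step 4: R = 6357310.4 * 0.332041 = 2110884.7 m = 2110.9 km

2110.9


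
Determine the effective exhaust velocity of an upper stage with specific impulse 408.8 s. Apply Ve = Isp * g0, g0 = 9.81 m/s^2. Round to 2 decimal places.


Step 1: Ve = Isp * g0 = 408.8 * 9.81
Step 2: Ve = 4010.33 m/s

4010.33


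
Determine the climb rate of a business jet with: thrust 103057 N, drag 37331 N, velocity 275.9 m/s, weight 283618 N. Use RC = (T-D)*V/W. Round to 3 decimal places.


Step 1: Excess thrust = T - D = 103057 - 37331 = 65726 N
Step 2: Excess power = 65726 * 275.9 = 18133803.4 W
Step 3: RC = 18133803.4 / 283618 = 63.937 m/s

63.937


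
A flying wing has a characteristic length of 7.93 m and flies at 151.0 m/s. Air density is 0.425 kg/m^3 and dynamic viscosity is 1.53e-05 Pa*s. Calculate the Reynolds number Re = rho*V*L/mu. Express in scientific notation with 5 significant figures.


Step 1: Numerator = rho * V * L = 0.425 * 151.0 * 7.93 = 508.90775
Step 2: Re = 508.90775 / 1.53e-05
Step 3: Re = 3.3262e+07

3.3262e+07


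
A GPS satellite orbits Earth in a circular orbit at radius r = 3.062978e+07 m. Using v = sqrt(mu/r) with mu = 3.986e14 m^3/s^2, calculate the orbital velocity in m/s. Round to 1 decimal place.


Step 1: mu / r = 3.986e14 / 3.062978e+07 = 13013479.039
Step 2: v = sqrt(13013479.039) = 3607.4 m/s

3607.4


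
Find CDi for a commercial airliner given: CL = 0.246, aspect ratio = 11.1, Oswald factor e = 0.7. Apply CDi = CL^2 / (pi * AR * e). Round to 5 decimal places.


Step 1: CL^2 = 0.246^2 = 0.060516
Step 2: pi * AR * e = 3.14159 * 11.1 * 0.7 = 24.410175
Step 3: CDi = 0.060516 / 24.410175 = 0.00248

0.00248


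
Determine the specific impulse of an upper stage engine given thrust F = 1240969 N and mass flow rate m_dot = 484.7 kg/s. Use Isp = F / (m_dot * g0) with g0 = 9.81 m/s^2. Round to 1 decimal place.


Step 1: m_dot * g0 = 484.7 * 9.81 = 4754.91
Step 2: Isp = 1240969 / 4754.91 = 261.0 s

261.0


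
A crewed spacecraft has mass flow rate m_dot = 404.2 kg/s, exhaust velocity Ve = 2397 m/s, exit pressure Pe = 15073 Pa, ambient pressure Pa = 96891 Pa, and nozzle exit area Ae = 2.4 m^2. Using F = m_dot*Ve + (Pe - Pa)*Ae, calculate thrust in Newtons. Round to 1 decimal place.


Step 1: Momentum thrust = m_dot * Ve = 404.2 * 2397 = 968867.4 N
Step 2: Pressure thrust = (Pe - Pa) * Ae = (15073 - 96891) * 2.4 = -196363.2 N
Step 3: Total thrust F = 968867.4 + -196363.2 = 772504.2 N

772504.2


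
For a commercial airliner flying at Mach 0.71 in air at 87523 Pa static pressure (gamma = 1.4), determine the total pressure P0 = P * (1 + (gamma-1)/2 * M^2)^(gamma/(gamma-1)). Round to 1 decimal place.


Step 1: (gamma-1)/2 * M^2 = 0.2 * 0.5041 = 0.10082
Step 2: 1 + 0.10082 = 1.10082
Step 3: Exponent gamma/(gamma-1) = 3.5
Step 4: P0 = 87523 * 1.10082^3.5 = 122498.1 Pa

122498.1


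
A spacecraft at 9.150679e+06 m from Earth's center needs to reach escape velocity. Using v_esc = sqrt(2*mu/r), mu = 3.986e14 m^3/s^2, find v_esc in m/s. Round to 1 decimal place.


Step 1: 2*mu/r = 2 * 3.986e14 / 9.150679e+06 = 87119218.1476
Step 2: v_esc = sqrt(87119218.1476) = 9333.8 m/s

9333.8


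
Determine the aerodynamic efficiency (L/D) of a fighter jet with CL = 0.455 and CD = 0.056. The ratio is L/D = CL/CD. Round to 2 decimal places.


Step 1: L/D = CL / CD = 0.455 / 0.056
Step 2: L/D = 8.13

8.13


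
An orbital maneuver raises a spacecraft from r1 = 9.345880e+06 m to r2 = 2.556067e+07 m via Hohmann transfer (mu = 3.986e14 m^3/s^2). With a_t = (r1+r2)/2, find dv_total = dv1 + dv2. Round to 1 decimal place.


Step 1: Transfer semi-major axis a_t = (9.345880e+06 + 2.556067e+07) / 2 = 1.745328e+07 m
Step 2: v1 (circular at r1) = sqrt(mu/r1) = 6530.68 m/s
Step 3: v_t1 = sqrt(mu*(2/r1 - 1/a_t)) = 7903.26 m/s
Step 4: dv1 = |7903.26 - 6530.68| = 1372.58 m/s
Step 5: v2 (circular at r2) = 3948.96 m/s, v_t2 = 2889.71 m/s
Step 6: dv2 = |3948.96 - 2889.71| = 1059.25 m/s
Step 7: Total delta-v = 1372.58 + 1059.25 = 2431.8 m/s

2431.8


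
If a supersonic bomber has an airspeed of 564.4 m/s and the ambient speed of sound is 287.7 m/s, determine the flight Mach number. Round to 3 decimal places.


Step 1: M = V / a = 564.4 / 287.7
Step 2: M = 1.962

1.962


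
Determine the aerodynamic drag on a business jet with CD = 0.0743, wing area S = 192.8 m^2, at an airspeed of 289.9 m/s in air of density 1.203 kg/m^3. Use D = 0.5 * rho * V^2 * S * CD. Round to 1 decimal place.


Step 1: Dynamic pressure q = 0.5 * 1.203 * 289.9^2 = 50551.269 Pa
Step 2: Drag D = q * S * CD = 50551.269 * 192.8 * 0.0743
Step 3: D = 724149.0 N

724149.0


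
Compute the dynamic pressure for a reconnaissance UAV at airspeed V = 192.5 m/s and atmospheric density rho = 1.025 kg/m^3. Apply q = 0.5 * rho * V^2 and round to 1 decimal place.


Step 1: V^2 = 192.5^2 = 37056.25
Step 2: q = 0.5 * 1.025 * 37056.25
Step 3: q = 18991.3 Pa

18991.3


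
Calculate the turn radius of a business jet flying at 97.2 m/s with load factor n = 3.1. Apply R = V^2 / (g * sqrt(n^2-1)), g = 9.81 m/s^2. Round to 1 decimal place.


Step 1: V^2 = 97.2^2 = 9447.84
Step 2: n^2 - 1 = 3.1^2 - 1 = 8.61
Step 3: sqrt(8.61) = 2.93428
Step 4: R = 9447.84 / (9.81 * 2.93428) = 328.2 m

328.2


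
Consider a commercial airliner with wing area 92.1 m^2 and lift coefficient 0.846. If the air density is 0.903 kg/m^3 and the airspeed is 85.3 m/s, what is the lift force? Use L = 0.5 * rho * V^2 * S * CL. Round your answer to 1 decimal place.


Step 1: Calculate dynamic pressure q = 0.5 * 0.903 * 85.3^2 = 0.5 * 0.903 * 7276.09 = 3285.1546 Pa
Step 2: Multiply by wing area and lift coefficient: L = 3285.1546 * 92.1 * 0.846
Step 3: L = 302562.7419 * 0.846 = 255968.1 N

255968.1


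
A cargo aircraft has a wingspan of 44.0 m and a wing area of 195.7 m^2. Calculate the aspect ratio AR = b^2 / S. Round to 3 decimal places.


Step 1: b^2 = 44.0^2 = 1936.0
Step 2: AR = 1936.0 / 195.7 = 9.893

9.893
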